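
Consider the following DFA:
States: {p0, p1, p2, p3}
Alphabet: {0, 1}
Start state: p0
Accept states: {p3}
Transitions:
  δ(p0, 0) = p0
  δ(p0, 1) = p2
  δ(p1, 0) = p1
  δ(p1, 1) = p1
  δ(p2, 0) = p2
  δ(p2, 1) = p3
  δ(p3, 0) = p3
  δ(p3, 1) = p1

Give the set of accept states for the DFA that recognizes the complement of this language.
Complement accept states = All states \ Original accept states
= {p0, p1, p2, p3} \ {p3}
{p0, p1, p2}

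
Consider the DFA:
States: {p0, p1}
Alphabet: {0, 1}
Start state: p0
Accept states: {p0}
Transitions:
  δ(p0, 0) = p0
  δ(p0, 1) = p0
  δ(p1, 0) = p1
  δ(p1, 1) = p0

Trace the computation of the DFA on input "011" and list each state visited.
read '0': p0 → p0
  read '1': p0 → p0
  read '1': p0 → p0
p0 -> p0 -> p0 -> p0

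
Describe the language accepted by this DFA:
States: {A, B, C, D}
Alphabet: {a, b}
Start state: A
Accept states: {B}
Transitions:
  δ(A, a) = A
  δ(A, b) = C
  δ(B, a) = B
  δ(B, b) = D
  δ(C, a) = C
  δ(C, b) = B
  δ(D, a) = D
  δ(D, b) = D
Testing a few strings:
  'bab' → accept
  'a' → reject
  'aa' → reject
  'bb' → accept
State roles: A=zero b's; B=two b's; C=one b; D=≥ three b's (dead)
All strings over {a,b} containing exactly two b's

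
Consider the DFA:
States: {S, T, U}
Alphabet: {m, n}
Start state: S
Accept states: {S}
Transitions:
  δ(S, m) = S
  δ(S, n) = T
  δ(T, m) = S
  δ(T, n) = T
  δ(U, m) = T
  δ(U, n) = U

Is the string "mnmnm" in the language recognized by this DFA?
Processing string "mnmnm":
  S --m--> S
  S --n--> T
  T --m--> S
  S --n--> T
  T --m--> S
Final state: S
Accept states: {S}
Yes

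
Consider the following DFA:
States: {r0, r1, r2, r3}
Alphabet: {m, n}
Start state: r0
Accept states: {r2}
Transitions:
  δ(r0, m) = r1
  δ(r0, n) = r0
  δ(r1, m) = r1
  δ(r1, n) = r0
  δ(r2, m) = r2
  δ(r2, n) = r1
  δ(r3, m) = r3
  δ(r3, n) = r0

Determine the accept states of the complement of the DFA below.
Complement accept states = All states \ Original accept states
= {r0, r1, r2, r3} \ {r2}
{r0, r1, r3}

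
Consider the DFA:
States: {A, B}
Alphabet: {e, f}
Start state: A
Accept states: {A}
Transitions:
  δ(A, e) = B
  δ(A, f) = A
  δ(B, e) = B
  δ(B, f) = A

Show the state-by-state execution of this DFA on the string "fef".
read 'f': A → A
  read 'e': A → B
  read 'f': B → A
A -> A -> B -> A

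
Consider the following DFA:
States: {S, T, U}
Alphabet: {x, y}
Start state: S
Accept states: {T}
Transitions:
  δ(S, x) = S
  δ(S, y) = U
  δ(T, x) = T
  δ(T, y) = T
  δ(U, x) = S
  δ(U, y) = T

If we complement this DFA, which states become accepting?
Complement accept states = All states \ Original accept states
= {S, T, U} \ {T}
{S, U}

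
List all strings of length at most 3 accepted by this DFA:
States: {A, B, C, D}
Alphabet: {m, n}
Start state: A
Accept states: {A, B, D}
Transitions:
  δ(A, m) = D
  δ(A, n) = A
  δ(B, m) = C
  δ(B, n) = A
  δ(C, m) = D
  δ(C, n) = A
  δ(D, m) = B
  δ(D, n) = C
ε, m, n, mm, nm, nn, mmn, mnm, mnn, nmm, nnm, nnn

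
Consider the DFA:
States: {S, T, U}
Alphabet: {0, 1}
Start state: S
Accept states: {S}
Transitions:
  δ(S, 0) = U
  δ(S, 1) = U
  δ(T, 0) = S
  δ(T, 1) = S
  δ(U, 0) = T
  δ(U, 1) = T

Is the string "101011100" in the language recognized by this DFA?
Processing string "101011100":
  S --1--> U
  U --0--> T
  T --1--> S
  S --0--> U
  U --1--> T
  T --1--> S
  S --1--> U
  U --0--> T
  T --0--> S
Final state: S
Accept states: {S}
Yes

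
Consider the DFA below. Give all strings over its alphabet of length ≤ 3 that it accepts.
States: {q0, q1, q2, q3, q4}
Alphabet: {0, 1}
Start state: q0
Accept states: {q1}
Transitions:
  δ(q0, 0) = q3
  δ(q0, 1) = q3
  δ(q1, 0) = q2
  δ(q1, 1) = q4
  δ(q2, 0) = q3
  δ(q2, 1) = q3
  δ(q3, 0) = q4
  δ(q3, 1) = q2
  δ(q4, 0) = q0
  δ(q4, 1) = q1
001, 101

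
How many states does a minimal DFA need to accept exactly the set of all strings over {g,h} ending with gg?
By Myhill–Nerode, count the distinguishable equivalence classes: three classes — 0, 1, or ≥2 trailing g's.
3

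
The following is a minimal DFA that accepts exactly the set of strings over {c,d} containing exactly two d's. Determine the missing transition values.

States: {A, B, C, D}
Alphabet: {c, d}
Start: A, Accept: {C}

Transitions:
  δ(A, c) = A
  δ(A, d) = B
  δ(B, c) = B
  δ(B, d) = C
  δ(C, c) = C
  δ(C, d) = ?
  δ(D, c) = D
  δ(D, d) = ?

From the language and accept set, identify what each state tracks — A: zero d's; B: one d; C: two d's; D: ≥ three d's (dead).
Each missing δ(q, a) is the state matching the new tracked value after reading a.
δ(C, d) = D; δ(D, d) = D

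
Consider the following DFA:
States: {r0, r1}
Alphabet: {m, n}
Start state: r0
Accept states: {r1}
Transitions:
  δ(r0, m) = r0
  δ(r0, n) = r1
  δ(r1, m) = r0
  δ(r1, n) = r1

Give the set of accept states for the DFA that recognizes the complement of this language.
Complement accept states = All states \ Original accept states
= {r0, r1} \ {r1}
{r0}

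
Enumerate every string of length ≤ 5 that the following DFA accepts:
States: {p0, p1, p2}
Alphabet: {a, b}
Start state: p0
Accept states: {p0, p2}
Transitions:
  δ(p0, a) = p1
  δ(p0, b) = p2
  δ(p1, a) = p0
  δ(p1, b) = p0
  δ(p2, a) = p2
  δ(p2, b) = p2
ε, b, aa, ab, ba, bb, aab, abb, baa, bab, bba, bbb, aaaa, aaab, aaba, aabb, abaa, abab, abba, abbb, baaa, baab, baba, babb, bbaa, bbab, bbba, bbbb, aaaab, aaabb, aabaa, aabab, aabba, aabbb, abaab, ababb, abbaa, abbab, abbba, abbbb, baaaa, baaab, baaba, baabb, babaa, babab, babba, babbb, bbaaa, bbaab, bbaba, bbabb, bbbaa, bbbab, bbbba, bbbbb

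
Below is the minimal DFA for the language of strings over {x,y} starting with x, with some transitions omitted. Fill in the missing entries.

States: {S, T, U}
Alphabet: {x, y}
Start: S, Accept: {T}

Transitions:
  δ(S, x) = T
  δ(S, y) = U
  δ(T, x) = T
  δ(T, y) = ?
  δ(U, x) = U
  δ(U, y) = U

From the language and accept set, identify what each state tracks — S: no input read; T: started with x; U: started with y (dead).
Each missing δ(q, a) is the state matching the new tracked value after reading a.
δ(T, y) = T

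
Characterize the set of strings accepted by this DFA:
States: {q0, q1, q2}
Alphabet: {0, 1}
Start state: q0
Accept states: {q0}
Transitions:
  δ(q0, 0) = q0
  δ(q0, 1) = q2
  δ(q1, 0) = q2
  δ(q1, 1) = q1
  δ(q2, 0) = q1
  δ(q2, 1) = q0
Testing a few strings:
  '1' → reject
  '0' → accept
  '111' → reject
  '100' → reject
State roles: q0=value ≡ 0 (mod 3); q1=value ≡ 2 (mod 3); q2=value ≡ 1 (mod 3)
All binary strings representing a multiple of 3 (read in base 2; leading zeros allowed and ε counts as 0)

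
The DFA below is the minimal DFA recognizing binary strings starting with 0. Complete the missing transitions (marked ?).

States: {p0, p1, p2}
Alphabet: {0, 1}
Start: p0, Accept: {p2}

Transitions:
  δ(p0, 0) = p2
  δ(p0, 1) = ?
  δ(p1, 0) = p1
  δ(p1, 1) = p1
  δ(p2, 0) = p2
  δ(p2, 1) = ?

From the language and accept set, identify what each state tracks — p0: no input read; p1: started with 1 (dead); p2: started with 0.
Each missing δ(q, a) is the state matching the new tracked value after reading a.
δ(p0, 1) = p1; δ(p2, 1) = p2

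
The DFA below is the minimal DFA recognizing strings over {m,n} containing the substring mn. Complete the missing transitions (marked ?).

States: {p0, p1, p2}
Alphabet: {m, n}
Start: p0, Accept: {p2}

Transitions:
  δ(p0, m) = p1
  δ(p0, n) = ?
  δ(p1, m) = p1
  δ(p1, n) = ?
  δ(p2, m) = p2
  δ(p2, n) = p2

From the language and accept set, identify what each state tracks — p0: no m seen yet; p1: seen a m, waiting for n; p2: substring mn seen.
Each missing δ(q, a) is the state matching the new tracked value after reading a.
δ(p0, n) = p0; δ(p1, n) = p2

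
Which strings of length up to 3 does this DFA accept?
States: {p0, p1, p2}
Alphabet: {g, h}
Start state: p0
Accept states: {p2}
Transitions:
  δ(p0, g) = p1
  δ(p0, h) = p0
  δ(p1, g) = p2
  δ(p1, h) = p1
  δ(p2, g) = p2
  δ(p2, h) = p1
gg, ggg, ghg, hgg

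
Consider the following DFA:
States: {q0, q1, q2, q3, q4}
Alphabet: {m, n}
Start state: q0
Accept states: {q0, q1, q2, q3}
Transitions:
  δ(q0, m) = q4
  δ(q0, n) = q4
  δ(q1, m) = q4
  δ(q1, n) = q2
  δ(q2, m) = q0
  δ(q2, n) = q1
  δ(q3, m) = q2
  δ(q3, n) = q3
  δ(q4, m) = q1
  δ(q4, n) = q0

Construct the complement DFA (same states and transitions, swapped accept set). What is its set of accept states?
Complement accept states = All states \ Original accept states
= {q0, q1, q2, q3, q4} \ {q0, q1, q2, q3}
{q4}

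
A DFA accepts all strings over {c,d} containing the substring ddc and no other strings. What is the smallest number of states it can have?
By Myhill–Nerode, count the distinguishable equivalence classes: 4 classes — one per longest suffix of the input that is a prefix of 'ddc' (lengths 0 through 2), plus an absorbing 'already seen ddc' class.
4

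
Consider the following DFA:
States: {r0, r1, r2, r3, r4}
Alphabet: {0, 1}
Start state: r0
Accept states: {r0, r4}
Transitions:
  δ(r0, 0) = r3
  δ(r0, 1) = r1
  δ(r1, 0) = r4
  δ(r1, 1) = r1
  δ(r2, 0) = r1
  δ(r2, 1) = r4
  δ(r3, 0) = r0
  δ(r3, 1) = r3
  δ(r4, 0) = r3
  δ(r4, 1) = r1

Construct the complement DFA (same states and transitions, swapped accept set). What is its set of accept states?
Complement accept states = All states \ Original accept states
= {r0, r1, r2, r3, r4} \ {r0, r4}
{r1, r2, r3}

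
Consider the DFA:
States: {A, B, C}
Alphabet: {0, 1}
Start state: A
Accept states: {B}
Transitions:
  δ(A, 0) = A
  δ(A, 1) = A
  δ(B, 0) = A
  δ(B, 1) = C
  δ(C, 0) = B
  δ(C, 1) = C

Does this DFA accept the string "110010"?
Processing string "110010":
  A --1--> A
  A --1--> A
  A --0--> A
  A --0--> A
  A --1--> A
  A --0--> A
Final state: A
Accept states: {B}
No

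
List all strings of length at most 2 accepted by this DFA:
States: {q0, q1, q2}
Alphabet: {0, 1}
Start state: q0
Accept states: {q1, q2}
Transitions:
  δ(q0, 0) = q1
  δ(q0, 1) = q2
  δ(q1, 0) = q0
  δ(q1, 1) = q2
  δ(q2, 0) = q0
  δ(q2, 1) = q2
0, 1, 01, 11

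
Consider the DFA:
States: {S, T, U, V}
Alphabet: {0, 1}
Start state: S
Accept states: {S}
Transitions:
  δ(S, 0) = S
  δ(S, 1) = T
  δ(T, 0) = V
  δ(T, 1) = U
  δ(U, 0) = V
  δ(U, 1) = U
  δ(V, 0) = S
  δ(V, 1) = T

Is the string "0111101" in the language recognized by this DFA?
Processing string "0111101":
  S --0--> S
  S --1--> T
  T --1--> U
  U --1--> U
  U --1--> U
  U --0--> V
  V --1--> T
Final state: T
Accept states: {S}
No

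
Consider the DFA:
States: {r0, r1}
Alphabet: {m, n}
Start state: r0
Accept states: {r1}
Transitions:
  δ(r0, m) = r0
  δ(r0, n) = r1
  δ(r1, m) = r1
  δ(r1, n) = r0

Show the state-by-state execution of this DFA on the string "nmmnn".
read 'n': r0 → r1
  read 'm': r1 → r1
  read 'm': r1 → r1
  read 'n': r1 → r0
  read 'n': r0 → r1
r0 -> r1 -> r1 -> r1 -> r0 -> r1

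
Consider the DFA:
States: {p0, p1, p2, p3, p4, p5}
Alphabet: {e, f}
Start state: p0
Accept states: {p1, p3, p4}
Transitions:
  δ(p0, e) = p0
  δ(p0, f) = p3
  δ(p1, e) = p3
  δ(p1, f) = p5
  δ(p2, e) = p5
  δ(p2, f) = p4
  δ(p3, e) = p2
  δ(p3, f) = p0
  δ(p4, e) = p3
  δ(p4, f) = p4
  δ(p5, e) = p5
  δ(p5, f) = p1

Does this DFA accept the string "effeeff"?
Processing string "effeeff":
  p0 --e--> p0
  p0 --f--> p3
  p3 --f--> p0
  p0 --e--> p0
  p0 --e--> p0
  p0 --f--> p3
  p3 --f--> p0
Final state: p0
Accept states: {p1, p3, p4}
No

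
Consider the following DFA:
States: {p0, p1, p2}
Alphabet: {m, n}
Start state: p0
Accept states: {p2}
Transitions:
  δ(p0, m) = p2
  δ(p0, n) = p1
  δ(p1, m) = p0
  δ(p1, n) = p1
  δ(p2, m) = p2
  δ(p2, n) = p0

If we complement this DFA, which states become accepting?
Complement accept states = All states \ Original accept states
= {p0, p1, p2} \ {p2}
{p0, p1}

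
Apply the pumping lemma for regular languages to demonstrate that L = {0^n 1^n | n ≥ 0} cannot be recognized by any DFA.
Assume L is regular with pumping length p. Idea: pumping the 0-block changes the count balance.
Choose s = 0^p 1^p (length 2p ≥ p). By the pumping lemma, s = xyz with |xy| ≤ p, |y| > 0. So y = 0^k for some k > 0 (since xy is entirely within the 0's). Pumping gives xy²z = 0^(p+k) 1^p, which is not in L since p+k ≠ p.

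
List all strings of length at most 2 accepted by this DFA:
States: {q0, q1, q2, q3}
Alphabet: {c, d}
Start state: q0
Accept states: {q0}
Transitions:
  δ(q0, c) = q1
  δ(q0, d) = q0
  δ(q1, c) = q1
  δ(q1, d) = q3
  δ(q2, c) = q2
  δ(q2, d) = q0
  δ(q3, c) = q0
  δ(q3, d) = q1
ε, d, dd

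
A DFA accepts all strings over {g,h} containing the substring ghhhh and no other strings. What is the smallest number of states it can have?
By Myhill–Nerode, count the distinguishable equivalence classes: 6 classes — one per longest suffix of the input that is a prefix of 'ghhhh' (lengths 0 through 4), plus an absorbing 'already seen ghhhh' class.
6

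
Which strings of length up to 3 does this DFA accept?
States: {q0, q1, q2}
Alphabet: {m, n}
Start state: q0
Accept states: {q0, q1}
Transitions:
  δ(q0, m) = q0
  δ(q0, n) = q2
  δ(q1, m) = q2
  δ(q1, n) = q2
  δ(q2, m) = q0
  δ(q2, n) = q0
ε, m, mm, nm, nn, mmm, mnm, mnn, nmm, nnm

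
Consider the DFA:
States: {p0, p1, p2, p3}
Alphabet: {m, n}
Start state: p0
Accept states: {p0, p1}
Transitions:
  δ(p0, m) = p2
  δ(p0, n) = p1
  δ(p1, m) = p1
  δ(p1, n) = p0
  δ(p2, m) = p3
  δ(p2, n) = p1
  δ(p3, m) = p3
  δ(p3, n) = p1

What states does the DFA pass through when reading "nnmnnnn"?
read 'n': p0 → p1
  read 'n': p1 → p0
  read 'm': p0 → p2
  read 'n': p2 → p1
  read 'n': p1 → p0
  read 'n': p0 → p1
  read 'n': p1 → p0
p0 -> p1 -> p0 -> p2 -> p1 -> p0 -> p1 -> p0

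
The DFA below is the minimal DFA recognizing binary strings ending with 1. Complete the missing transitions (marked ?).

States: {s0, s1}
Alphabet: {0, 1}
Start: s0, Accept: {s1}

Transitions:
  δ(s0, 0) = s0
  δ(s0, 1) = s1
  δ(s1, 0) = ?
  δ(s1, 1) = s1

From the language and accept set, identify what each state tracks — s0: last symbol not 1; s1: last symbol is 1.
Each missing δ(q, a) is the state matching the new tracked value after reading a.
δ(s1, 0) = s0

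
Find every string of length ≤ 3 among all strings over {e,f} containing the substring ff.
ff, eff, ffe, fff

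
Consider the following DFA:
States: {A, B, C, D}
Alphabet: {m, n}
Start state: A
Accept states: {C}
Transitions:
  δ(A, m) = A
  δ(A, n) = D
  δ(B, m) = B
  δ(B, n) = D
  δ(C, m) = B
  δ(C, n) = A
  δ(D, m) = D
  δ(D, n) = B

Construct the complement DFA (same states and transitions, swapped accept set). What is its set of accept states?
Complement accept states = All states \ Original accept states
= {A, B, C, D} \ {C}
{A, B, D}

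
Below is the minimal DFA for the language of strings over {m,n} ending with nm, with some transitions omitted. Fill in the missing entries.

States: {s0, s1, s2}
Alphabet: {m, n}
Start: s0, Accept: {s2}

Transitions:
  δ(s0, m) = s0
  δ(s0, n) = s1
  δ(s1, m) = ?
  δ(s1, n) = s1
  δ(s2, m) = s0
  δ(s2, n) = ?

From the language and accept set, identify what each state tracks — s0: no suffix match; s1: one trailing n; s2: suffix is nm.
Each missing δ(q, a) is the state matching the new tracked value after reading a.
δ(s1, m) = s2; δ(s2, n) = s1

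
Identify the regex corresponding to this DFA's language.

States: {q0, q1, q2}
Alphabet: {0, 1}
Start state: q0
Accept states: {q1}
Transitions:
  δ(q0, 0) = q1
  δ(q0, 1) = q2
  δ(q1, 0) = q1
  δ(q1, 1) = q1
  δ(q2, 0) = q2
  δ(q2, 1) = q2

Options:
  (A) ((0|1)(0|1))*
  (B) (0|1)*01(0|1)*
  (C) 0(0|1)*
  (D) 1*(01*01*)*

Check each option against the DFA on short strings; one disagreement eliminates an option:
  (A) ((0|1)(0|1))*: on ε the DFA stays in q0 and rejects (q0 ∉ Accept), but the regex matches it → eliminate
  (B) (0|1)*01(0|1)*: on '0' the DFA goes q0 → q1 and accepts (q1 ∈ Accept), but the regex does not match it → eliminate
  (C) 0(0|1)*: agrees with the DFA on every string of length ≤ 6
  (D) 1*(01*01*)*: on ε the DFA stays in q0 and rejects (q0 ∉ Accept), but the regex matches it → eliminate
Only (C) is consistent with the DFA.
(C) 0(0|1)*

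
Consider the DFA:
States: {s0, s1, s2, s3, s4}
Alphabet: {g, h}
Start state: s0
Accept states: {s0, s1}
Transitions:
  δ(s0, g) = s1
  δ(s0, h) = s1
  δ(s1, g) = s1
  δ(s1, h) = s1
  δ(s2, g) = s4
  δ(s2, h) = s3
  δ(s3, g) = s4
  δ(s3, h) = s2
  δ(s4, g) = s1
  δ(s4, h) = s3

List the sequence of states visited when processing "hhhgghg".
read 'h': s0 → s1
  read 'h': s1 → s1
  read 'h': s1 → s1
  read 'g': s1 → s1
  read 'g': s1 → s1
  read 'h': s1 → s1
  read 'g': s1 → s1
s0 -> s1 -> s1 -> s1 -> s1 -> s1 -> s1 -> s1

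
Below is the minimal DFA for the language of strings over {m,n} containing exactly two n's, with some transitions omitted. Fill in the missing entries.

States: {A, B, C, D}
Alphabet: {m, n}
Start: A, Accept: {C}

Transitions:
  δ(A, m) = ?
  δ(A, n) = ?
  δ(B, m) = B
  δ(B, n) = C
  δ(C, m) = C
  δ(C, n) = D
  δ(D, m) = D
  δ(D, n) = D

From the language and accept set, identify what each state tracks — A: zero n's; B: one n; C: two n's; D: ≥ three n's (dead).
Each missing δ(q, a) is the state matching the new tracked value after reading a.
δ(A, m) = A; δ(A, n) = B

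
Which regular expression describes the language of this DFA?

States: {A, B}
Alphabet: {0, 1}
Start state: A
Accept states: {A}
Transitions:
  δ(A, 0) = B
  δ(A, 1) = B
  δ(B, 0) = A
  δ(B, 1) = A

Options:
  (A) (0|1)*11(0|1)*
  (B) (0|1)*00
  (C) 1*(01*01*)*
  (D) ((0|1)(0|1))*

Check each option against the DFA on short strings; one disagreement eliminates an option:
  (A) (0|1)*11(0|1)*: on ε the DFA stays in A and accepts (A ∈ Accept), but the regex does not match it → eliminate
  (B) (0|1)*00: on ε the DFA stays in A and accepts (A ∈ Accept), but the regex does not match it → eliminate
  (C) 1*(01*01*)*: on '1' the DFA goes A → B and rejects (B ∉ Accept), but the regex matches it → eliminate
  (D) ((0|1)(0|1))*: agrees with the DFA on every string of length ≤ 6
Only (D) is consistent with the DFA.
(D) ((0|1)(0|1))*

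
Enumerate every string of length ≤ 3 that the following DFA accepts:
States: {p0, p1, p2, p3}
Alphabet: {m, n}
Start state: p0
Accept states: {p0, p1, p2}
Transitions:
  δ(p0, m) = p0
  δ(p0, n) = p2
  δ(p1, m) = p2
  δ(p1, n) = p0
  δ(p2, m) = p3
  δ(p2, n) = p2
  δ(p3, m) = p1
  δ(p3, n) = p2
ε, m, n, mm, mn, nn, mmm, mmn, mnn, nmm, nmn, nnn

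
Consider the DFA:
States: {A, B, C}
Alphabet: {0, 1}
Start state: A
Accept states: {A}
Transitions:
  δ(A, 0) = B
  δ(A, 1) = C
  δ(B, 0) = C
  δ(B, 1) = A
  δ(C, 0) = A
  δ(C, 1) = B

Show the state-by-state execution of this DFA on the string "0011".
read '0': A → B
  read '0': B → C
  read '1': C → B
  read '1': B → A
A -> B -> C -> B -> A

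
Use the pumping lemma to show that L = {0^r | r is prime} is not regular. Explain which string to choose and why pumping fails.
Assume L is regular with pumping length p. Idea: pumping by a suitable count produces a composite length.
Let q be a prime with q ≥ p and choose s = 0^q ∈ L. By the pumping lemma, s = xyz with |xy| ≤ p, |y| = k ≥ 1. Take i = q+1: |xy^(q+1)z| = q + q·k = q(1+k). Since q ≥ 2 and 1+k ≥ 2, q(1+k) is composite, so xy^(q+1)z ∉ L.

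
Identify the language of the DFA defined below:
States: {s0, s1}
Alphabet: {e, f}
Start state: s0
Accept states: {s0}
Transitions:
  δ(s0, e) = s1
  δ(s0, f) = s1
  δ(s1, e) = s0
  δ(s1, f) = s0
Testing a few strings:
  'ffe' → reject
  'e' → reject
  'f' → reject
  'eef' → reject
State roles: s0=even length so far; s1=odd length so far
All strings over {e,f} of even length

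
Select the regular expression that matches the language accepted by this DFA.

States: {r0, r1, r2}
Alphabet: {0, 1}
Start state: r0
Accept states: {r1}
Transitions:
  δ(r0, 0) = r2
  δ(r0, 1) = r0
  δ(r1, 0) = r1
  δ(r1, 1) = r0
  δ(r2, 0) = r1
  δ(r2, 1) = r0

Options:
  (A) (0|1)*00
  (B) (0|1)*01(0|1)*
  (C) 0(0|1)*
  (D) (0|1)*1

Check each option against the DFA on short strings; one disagreement eliminates an option:
  (A) (0|1)*00: agrees with the DFA on every string of length ≤ 6
  (B) (0|1)*01(0|1)*: on '00' the DFA goes r0 → r2 → r1 and accepts (r1 ∈ Accept), but the regex does not match it → eliminate
  (C) 0(0|1)*: on '0' the DFA goes r0 → r2 and rejects (r2 ∉ Accept), but the regex matches it → eliminate
  (D) (0|1)*1: on '1' the DFA goes r0 → r0 and rejects (r0 ∉ Accept), but the regex matches it → eliminate
Only (A) is consistent with the DFA.
(A) (0|1)*00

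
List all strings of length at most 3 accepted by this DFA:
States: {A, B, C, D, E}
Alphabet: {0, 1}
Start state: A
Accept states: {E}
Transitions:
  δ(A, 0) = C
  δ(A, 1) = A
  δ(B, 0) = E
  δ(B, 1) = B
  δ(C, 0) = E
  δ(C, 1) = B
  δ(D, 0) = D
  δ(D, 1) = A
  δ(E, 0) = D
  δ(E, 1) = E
00, 001, 010, 100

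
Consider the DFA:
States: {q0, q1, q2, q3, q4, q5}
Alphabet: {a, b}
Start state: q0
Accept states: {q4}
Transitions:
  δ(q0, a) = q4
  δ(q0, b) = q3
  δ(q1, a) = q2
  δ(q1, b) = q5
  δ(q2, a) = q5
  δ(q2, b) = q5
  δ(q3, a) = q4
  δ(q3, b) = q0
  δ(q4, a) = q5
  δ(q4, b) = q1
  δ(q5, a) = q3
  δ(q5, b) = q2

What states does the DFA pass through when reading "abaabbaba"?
read 'a': q0 → q4
  read 'b': q4 → q1
  read 'a': q1 → q2
  read 'a': q2 → q5
  read 'b': q5 → q2
  read 'b': q2 → q5
  read 'a': q5 → q3
  read 'b': q3 → q0
  read 'a': q0 → q4
q0 -> q4 -> q1 -> q2 -> q5 -> q2 -> q5 -> q3 -> q0 -> q4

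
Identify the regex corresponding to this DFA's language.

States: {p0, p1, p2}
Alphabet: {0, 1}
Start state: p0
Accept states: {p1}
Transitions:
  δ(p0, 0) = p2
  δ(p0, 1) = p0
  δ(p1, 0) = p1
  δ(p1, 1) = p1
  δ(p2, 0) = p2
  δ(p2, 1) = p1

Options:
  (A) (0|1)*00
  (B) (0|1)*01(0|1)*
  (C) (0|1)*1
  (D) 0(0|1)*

Check each option against the DFA on short strings; one disagreement eliminates an option:
  (A) (0|1)*00: on '00' the DFA goes p0 → p2 → p2 and rejects (p2 ∉ Accept), but the regex matches it → eliminate
  (B) (0|1)*01(0|1)*: agrees with the DFA on every string of length ≤ 6
  (C) (0|1)*1: on '1' the DFA goes p0 → p0 and rejects (p0 ∉ Accept), but the regex matches it → eliminate
  (D) 0(0|1)*: on '0' the DFA goes p0 → p2 and rejects (p2 ∉ Accept), but the regex matches it → eliminate
Only (B) is consistent with the DFA.
(B) (0|1)*01(0|1)*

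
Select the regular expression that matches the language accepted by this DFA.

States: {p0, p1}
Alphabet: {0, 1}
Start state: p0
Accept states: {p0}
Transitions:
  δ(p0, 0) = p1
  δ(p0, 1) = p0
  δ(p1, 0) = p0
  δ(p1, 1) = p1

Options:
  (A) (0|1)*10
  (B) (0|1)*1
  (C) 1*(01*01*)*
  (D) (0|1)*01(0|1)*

Check each option against the DFA on short strings; one disagreement eliminates an option:
  (A) (0|1)*10: on ε the DFA stays in p0 and accepts (p0 ∈ Accept), but the regex does not match it → eliminate
  (B) (0|1)*1: on ε the DFA stays in p0 and accepts (p0 ∈ Accept), but the regex does not match it → eliminate
  (C) 1*(01*01*)*: agrees with the DFA on every string of length ≤ 6
  (D) (0|1)*01(0|1)*: on ε the DFA stays in p0 and accepts (p0 ∈ Accept), but the regex does not match it → eliminate
Only (C) is consistent with the DFA.
(C) 1*(01*01*)*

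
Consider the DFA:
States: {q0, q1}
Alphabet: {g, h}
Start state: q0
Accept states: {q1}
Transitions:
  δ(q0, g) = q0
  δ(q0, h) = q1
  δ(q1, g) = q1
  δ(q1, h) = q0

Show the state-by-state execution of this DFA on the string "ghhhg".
read 'g': q0 → q0
  read 'h': q0 → q1
  read 'h': q1 → q0
  read 'h': q0 → q1
  read 'g': q1 → q1
q0 -> q0 -> q1 -> q0 -> q1 -> q1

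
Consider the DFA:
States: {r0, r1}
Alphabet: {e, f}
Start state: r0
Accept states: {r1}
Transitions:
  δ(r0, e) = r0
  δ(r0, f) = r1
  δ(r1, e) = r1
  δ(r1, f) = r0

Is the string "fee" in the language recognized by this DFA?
Processing string "fee":
  r0 --f--> r1
  r1 --e--> r1
  r1 --e--> r1
Final state: r1
Accept states: {r1}
Yes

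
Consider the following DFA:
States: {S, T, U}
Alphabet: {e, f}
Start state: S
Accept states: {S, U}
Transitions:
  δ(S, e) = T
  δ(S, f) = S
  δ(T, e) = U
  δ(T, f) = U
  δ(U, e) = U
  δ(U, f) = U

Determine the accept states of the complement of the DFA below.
Complement accept states = All states \ Original accept states
= {S, T, U} \ {S, U}
{T}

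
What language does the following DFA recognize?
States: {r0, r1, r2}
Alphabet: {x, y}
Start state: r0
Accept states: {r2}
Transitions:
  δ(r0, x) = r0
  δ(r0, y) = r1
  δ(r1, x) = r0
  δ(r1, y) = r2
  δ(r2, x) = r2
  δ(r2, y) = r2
Testing a few strings:
  'yyxx' → accept
  'yyyy' → accept
  'x' → reject
  'yxyx' → reject
State roles: r0=no progress toward yy; r1=one trailing y; r2=substring yy seen
All strings over {x,y} containing the substring yy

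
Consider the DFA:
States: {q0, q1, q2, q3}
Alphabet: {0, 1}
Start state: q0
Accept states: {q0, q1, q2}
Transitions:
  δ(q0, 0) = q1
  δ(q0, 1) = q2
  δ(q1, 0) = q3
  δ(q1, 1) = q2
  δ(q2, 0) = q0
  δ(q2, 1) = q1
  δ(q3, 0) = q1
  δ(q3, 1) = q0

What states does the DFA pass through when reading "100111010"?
read '1': q0 → q2
  read '0': q2 → q0
  read '0': q0 → q1
  read '1': q1 → q2
  read '1': q2 → q1
  read '1': q1 → q2
  read '0': q2 → q0
  read '1': q0 → q2
  read '0': q2 → q0
q0 -> q2 -> q0 -> q1 -> q2 -> q1 -> q2 -> q0 -> q2 -> q0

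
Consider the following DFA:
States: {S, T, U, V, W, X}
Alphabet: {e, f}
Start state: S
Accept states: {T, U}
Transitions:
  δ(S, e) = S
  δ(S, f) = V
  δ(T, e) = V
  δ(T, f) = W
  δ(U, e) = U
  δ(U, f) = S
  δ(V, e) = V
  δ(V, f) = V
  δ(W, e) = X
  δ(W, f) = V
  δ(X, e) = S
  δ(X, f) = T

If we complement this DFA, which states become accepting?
Complement accept states = All states \ Original accept states
= {S, T, U, V, W, X} \ {T, U}
{S, V, W, X}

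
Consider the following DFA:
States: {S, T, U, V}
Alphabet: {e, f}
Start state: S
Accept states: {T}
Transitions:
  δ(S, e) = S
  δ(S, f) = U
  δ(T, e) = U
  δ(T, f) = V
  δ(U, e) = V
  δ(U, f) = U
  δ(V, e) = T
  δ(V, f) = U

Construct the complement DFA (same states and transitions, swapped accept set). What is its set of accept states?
Complement accept states = All states \ Original accept states
= {S, T, U, V} \ {T}
{S, U, V}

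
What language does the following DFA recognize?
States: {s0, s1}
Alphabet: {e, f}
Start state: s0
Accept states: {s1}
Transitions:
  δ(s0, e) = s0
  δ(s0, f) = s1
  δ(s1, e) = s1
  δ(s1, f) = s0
Testing a few strings:
  'ff' → reject
  'e' → reject
  'fe' → accept
  'ee' → reject
State roles: s0=even number of f's so far; s1=odd number of f's so far
All strings over {e,f} with an odd number of f's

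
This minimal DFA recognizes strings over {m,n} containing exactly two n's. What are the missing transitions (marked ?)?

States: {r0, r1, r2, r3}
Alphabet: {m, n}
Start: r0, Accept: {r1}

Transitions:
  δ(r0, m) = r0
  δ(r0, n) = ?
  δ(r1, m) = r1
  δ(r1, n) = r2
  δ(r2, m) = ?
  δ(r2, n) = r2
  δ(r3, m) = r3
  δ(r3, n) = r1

From the language and accept set, identify what each state tracks — r0: zero n's; r1: two n's; r2: ≥ three n's (dead); r3: one n.
Each missing δ(q, a) is the state matching the new tracked value after reading a.
δ(r0, n) = r3; δ(r2, m) = r2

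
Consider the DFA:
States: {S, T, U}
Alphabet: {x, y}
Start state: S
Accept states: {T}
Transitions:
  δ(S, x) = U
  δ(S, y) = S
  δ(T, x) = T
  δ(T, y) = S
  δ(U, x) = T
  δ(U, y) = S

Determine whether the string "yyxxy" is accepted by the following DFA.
Processing string "yyxxy":
  S --y--> S
  S --y--> S
  S --x--> U
  U --x--> T
  T --y--> S
Final state: S
Accept states: {T}
No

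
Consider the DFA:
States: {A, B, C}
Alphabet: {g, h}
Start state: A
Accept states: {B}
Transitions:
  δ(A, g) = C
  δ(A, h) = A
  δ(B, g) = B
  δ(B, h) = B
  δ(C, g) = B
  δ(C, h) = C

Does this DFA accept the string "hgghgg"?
Processing string "hgghgg":
  A --h--> A
  A --g--> C
  C --g--> B
  B --h--> B
  B --g--> B
  B --g--> B
Final state: B
Accept states: {B}
Yes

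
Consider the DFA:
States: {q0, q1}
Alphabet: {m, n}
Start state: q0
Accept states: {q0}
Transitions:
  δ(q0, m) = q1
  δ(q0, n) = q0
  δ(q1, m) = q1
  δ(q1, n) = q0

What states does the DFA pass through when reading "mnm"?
read 'm': q0 → q1
  read 'n': q1 → q0
  read 'm': q0 → q1
q0 -> q1 -> q0 -> q1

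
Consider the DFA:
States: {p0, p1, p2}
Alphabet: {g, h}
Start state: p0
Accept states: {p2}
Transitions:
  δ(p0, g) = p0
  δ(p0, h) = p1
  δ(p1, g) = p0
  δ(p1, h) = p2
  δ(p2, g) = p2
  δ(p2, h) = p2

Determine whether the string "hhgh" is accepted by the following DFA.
Processing string "hhgh":
  p0 --h--> p1
  p1 --h--> p2
  p2 --g--> p2
  p2 --h--> p2
Final state: p2
Accept states: {p2}
Yes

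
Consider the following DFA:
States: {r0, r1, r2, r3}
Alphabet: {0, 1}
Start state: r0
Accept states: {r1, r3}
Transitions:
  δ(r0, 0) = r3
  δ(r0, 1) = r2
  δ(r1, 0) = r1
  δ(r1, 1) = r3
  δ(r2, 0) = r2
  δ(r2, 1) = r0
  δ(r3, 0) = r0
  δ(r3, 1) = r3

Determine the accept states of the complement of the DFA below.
Complement accept states = All states \ Original accept states
= {r0, r1, r2, r3} \ {r1, r3}
{r0, r2}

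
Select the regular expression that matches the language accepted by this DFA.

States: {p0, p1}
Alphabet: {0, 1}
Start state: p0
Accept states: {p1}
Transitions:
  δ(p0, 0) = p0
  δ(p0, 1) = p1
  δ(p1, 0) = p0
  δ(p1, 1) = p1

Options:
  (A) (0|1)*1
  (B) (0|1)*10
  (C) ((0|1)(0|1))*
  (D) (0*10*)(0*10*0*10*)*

Check each option against the DFA on short strings; one disagreement eliminates an option:
  (A) (0|1)*1: agrees with the DFA on every string of length ≤ 6
  (B) (0|1)*10: on '1' the DFA goes p0 → p1 and accepts (p1 ∈ Accept), but the regex does not match it → eliminate
  (C) ((0|1)(0|1))*: on ε the DFA stays in p0 and rejects (p0 ∉ Accept), but the regex matches it → eliminate
  (D) (0*10*)(0*10*0*10*)*: on '10' the DFA goes p0 → p1 → p0 and rejects (p0 ∉ Accept), but the regex matches it → eliminate
Only (A) is consistent with the DFA.
(A) (0|1)*1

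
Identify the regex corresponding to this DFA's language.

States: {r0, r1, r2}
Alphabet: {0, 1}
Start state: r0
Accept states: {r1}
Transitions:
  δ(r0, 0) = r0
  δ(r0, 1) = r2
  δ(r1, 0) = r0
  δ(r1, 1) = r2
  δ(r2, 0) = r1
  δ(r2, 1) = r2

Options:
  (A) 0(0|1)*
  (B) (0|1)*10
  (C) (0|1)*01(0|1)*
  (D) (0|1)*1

Check each option against the DFA on short strings; one disagreement eliminates an option:
  (A) 0(0|1)*: on '0' the DFA goes r0 → r0 and rejects (r0 ∉ Accept), but the regex matches it → eliminate
  (B) (0|1)*10: agrees with the DFA on every string of length ≤ 6
  (C) (0|1)*01(0|1)*: on '01' the DFA goes r0 → r0 → r2 and rejects (r2 ∉ Accept), but the regex matches it → eliminate
  (D) (0|1)*1: on '1' the DFA goes r0 → r2 and rejects (r2 ∉ Accept), but the regex matches it → eliminate
Only (B) is consistent with the DFA.
(B) (0|1)*10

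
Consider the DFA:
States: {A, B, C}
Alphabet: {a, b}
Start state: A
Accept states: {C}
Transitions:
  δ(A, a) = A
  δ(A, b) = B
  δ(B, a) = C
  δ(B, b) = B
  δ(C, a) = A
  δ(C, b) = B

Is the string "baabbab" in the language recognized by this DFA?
Processing string "baabbab":
  A --b--> B
  B --a--> C
  C --a--> A
  A --b--> B
  B --b--> B
  B --a--> C
  C --b--> B
Final state: B
Accept states: {C}
No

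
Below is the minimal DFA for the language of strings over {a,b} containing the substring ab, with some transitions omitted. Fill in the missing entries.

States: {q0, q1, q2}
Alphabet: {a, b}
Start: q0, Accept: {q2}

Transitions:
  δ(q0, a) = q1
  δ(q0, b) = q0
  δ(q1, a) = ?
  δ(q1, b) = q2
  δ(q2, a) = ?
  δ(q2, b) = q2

From the language and accept set, identify what each state tracks — q0: no a seen yet; q1: seen a a, waiting for b; q2: substring ab seen.
Each missing δ(q, a) is the state matching the new tracked value after reading a.
δ(q1, a) = q1; δ(q2, a) = q2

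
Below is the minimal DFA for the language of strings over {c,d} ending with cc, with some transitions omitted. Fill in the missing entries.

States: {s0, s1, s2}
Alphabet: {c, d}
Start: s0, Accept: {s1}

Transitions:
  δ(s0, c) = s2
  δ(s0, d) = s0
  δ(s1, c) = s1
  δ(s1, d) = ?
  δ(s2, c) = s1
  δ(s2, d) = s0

From the language and accept set, identify what each state tracks — s0: last symbol not c; s1: two trailing c's; s2: one trailing c.
Each missing δ(q, a) is the state matching the new tracked value after reading a.
δ(s1, d) = s0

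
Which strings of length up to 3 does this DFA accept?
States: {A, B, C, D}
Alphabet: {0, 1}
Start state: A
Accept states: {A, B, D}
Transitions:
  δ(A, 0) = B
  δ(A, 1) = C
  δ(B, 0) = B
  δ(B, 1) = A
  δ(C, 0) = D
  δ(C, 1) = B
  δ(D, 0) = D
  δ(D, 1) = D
ε, 0, 00, 01, 10, 11, 000, 001, 010, 100, 101, 110, 111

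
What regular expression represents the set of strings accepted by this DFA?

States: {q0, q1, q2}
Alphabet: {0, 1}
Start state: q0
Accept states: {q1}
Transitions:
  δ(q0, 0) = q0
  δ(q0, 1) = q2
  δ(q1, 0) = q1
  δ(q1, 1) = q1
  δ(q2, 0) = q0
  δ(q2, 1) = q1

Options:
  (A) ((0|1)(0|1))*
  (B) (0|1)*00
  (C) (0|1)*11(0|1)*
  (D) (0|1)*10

Check each option against the DFA on short strings; one disagreement eliminates an option:
  (A) ((0|1)(0|1))*: on ε the DFA stays in q0 and rejects (q0 ∉ Accept), but the regex matches it → eliminate
  (B) (0|1)*00: on '00' the DFA goes q0 → q0 → q0 and rejects (q0 ∉ Accept), but the regex matches it → eliminate
  (C) (0|1)*11(0|1)*: agrees with the DFA on every string of length ≤ 6
  (D) (0|1)*10: on '10' the DFA goes q0 → q2 → q0 and rejects (q0 ∉ Accept), but the regex matches it → eliminate
Only (C) is consistent with the DFA.
(C) (0|1)*11(0|1)*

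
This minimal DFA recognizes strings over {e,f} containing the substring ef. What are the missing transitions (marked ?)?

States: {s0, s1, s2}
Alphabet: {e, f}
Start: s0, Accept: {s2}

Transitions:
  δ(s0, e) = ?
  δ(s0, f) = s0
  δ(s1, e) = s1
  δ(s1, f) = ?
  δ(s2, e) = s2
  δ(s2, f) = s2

From the language and accept set, identify what each state tracks — s0: no e seen yet; s1: seen a e, waiting for f; s2: substring ef seen.
Each missing δ(q, a) is the state matching the new tracked value after reading a.
δ(s0, e) = s1; δ(s1, f) = s2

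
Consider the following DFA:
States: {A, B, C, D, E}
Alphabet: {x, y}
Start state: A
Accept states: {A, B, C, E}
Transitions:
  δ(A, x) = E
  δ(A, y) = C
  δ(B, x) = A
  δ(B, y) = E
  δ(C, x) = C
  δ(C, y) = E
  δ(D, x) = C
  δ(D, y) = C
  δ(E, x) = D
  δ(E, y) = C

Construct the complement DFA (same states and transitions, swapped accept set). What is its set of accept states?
Complement accept states = All states \ Original accept states
= {A, B, C, D, E} \ {A, B, C, E}
{D}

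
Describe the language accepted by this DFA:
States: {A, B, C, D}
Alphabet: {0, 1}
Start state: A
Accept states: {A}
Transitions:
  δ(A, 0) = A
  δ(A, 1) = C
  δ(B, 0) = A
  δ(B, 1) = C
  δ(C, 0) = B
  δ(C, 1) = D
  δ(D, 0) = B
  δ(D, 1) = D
Testing a few strings:
  '0011' → reject
  '101' → reject
  '0' → accept
  '00' → accept
State roles: A=value ≡ 0 (mod 4); B=value ≡ 2 (mod 4); C=value ≡ 1 (mod 4); D=value ≡ 3 (mod 4)
All binary strings representing a multiple of 4 (read in base 2; leading zeros allowed and ε counts as 0)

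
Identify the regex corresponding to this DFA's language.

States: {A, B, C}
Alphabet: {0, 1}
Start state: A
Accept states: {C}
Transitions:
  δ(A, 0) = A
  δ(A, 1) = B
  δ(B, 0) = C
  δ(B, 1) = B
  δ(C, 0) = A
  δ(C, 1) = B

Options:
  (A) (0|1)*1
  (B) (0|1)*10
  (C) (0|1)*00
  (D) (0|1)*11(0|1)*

Check each option against the DFA on short strings; one disagreement eliminates an option:
  (A) (0|1)*1: on '1' the DFA goes A → B and rejects (B ∉ Accept), but the regex matches it → eliminate
  (B) (0|1)*10: agrees with the DFA on every string of length ≤ 6
  (C) (0|1)*00: on '00' the DFA goes A → A → A and rejects (A ∉ Accept), but the regex matches it → eliminate
  (D) (0|1)*11(0|1)*: on '10' the DFA goes A → B → C and accepts (C ∈ Accept), but the regex does not match it → eliminate
Only (B) is consistent with the DFA.
(B) (0|1)*10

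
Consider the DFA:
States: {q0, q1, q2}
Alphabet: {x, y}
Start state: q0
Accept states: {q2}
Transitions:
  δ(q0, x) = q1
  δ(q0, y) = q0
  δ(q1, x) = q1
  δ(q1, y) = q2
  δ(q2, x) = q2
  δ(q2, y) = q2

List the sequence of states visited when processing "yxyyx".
read 'y': q0 → q0
  read 'x': q0 → q1
  read 'y': q1 → q2
  read 'y': q2 → q2
  read 'x': q2 → q2
q0 -> q0 -> q1 -> q2 -> q2 -> q2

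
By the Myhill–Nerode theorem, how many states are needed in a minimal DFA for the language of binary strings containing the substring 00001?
By Myhill–Nerode, count the distinguishable equivalence classes: 6 classes — one per longest suffix of the input that is a prefix of '00001' (lengths 0 through 4), plus an absorbing 'already seen 00001' class.
6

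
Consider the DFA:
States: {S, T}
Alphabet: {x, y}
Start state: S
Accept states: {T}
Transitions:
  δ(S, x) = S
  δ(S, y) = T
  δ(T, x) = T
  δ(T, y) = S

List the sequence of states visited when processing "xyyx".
read 'x': S → S
  read 'y': S → T
  read 'y': T → S
  read 'x': S → S
S -> S -> T -> S -> S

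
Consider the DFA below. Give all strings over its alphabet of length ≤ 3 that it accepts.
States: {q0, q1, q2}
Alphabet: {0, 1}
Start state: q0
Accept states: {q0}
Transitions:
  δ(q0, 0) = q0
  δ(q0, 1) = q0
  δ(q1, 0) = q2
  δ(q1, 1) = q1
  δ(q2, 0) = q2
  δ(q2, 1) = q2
ε, 0, 1, 00, 01, 10, 11, 000, 001, 010, 011, 100, 101, 110, 111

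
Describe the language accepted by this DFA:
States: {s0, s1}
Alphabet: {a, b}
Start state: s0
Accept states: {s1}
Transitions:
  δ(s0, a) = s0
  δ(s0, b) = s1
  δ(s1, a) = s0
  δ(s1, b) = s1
Testing a few strings:
  'ba' → reject
  'ab' → accept
  'aa' → reject
  'b' → accept
State roles: s0=last symbol not b; s1=last symbol is b
All strings over {a,b} ending with b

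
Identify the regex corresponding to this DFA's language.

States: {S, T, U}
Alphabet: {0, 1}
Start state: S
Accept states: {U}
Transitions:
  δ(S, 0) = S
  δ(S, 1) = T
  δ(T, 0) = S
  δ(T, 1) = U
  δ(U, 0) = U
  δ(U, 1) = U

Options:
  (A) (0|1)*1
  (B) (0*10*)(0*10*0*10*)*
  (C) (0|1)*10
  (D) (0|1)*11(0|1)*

Check each option against the DFA on short strings; one disagreement eliminates an option:
  (A) (0|1)*1: on '1' the DFA goes S → T and rejects (T ∉ Accept), but the regex matches it → eliminate
  (B) (0*10*)(0*10*0*10*)*: on '1' the DFA goes S → T and rejects (T ∉ Accept), but the regex matches it → eliminate
  (C) (0|1)*10: on '10' the DFA goes S → T → S and rejects (S ∉ Accept), but the regex matches it → eliminate
  (D) (0|1)*11(0|1)*: agrees with the DFA on every string of length ≤ 6
Only (D) is consistent with the DFA.
(D) (0|1)*11(0|1)*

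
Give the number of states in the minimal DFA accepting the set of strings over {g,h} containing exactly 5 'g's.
By Myhill–Nerode, count the distinguishable equivalence classes: 7 classes — having seen 0, 1, …, 5, or >5 copies of 'g'; the count-5 class is the only accepting one and >5 is dead.
7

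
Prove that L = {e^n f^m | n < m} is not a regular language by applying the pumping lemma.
Assume L is regular with pumping length p. Idea: pumping up the e-block makes the e-count reach the f-count.
Choose s = e^p f^(p+1) ∈ L. By the pumping lemma, s = xyz with |xy| ≤ p, |y| > 0, so y = e^k with k ≥ 1. Then xy²z = e^(p+k) f^(p+1). Since p+k ≥ p+1, the number of e's is no longer strictly less than the number of f's, so xy²z ∉ L.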